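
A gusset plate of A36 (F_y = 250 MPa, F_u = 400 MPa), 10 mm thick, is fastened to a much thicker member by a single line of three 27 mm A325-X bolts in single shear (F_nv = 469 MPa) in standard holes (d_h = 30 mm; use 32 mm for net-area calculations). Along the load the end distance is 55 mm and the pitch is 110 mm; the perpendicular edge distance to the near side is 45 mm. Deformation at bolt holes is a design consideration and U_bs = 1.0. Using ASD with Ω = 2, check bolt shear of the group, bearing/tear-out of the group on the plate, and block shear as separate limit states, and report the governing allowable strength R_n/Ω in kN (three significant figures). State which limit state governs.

Bolt shear: A_b = π·27²/4 = 572.6 mm²; R_n = 469 × 572.6 × 3 × 1 / 1000 = 805.6 kN → 805.6 / 2 = 403 kN.
Bearing: edge l_c = 40, r_n = 192 kN; interior l_c = 80, r_n = 259.2 kN; R_n = 192 + 2·259.2 = 710.4 kN → 355 kN.
Block shear: A_gv = 2750, A_nv = 1950, A_nt = 290 mm²; R_n = min(0.6F_uA_nv, 0.6F_yA_gv) + U_bs·F_u·A_nt = 528.5 kN → 264 kN.
Block shear governs: 264 kN.

264 kN (block shear governs)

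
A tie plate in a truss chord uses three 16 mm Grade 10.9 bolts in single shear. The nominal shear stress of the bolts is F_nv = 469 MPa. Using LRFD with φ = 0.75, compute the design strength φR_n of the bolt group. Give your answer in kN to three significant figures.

212 kN

A_b = π × 16² / 4 = 201.1 mm².
R_n = F_nv · A_b · n · n_s = 469 × 201.1 × 3 × 1 / 1000 = 282.9 kN.
Design strength φR_n = 0.75 × 282.9 = 212 kN.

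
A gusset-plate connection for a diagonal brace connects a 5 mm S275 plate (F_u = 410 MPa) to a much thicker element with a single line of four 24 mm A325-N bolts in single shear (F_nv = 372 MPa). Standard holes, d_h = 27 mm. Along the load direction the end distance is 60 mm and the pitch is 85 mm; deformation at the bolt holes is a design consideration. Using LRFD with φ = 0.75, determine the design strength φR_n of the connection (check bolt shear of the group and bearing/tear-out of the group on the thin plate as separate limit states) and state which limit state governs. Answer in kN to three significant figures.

Bolt shear: A_b = π·24²/4 = 452.4 mm²; R_n = 372 × 452.4 × 4 × 1 / 1000 = 673.2 kN → 0.75 × 673.2 = 505 kN.
Bearing (1.2 l_c t F_u ≤ 2.4 d t F_u): upper limit = 2.4·24·5·410 / 1000 = 118.1 kN.
  Edge l_c = 60 − 27/2 = 46.5 → r_n = 114.4 kN; interior l_c = 85 − 27 = 58 → r_n = 118.1 kN.
  R_n,bearing = 1·114.4 + 3·118.1 = 468.6 kN → 0.75 × 468.6 = 351 kN.
Bearing governs: 351 kN.

351 kN (bearing governs)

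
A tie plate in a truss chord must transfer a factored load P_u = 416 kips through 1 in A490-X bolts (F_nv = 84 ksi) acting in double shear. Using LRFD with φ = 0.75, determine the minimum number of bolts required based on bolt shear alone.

A_b = π·1²/4 = 0.7854 in².
Per-bolt design strength φR_n = 0.75 × 84 × 0.7854 × 2 = 98.96 kips.
n ≥ 416 / 98.96 = 4.204 → use 5 bolts.

5 bolts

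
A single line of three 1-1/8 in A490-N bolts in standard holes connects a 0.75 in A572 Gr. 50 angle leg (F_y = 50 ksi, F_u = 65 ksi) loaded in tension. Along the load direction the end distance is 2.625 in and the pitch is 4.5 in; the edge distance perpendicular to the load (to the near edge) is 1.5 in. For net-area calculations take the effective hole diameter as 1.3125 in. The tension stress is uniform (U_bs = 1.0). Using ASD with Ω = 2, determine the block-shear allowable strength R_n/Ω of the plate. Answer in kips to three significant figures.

143 kips

Shear plane L_v = 2.625 + 2·4.5 = 11.62 in; A_gv = 11.62 × 0.75 = 8.719 in².
A_nv = (11.62 − 2.5·1.3125) × 0.75 = 6.258 in².
A_nt = (1.5 − 0.5·1.3125) × 0.75 = 0.6328 in².
0.6 F_u A_nv = 244.1 kips; 0.6 F_y A_gv = 261.6 kips → shear rupture governs the shear term.
R_n = 244.1 + 1.0 × 65 × 0.6328 = 285.2 kips.
Allowable strength R_n/Ω = 285.2 / 2 = 143 kips.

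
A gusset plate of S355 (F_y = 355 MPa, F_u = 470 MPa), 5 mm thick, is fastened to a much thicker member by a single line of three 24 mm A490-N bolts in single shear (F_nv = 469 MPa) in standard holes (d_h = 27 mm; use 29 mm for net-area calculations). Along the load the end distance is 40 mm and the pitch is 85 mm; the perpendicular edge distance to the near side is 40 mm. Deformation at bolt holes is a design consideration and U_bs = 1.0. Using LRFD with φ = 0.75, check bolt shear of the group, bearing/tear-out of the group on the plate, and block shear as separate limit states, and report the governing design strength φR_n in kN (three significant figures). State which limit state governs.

Bolt shear: A_b = π·24²/4 = 452.4 mm²; R_n = 469 × 452.4 × 3 × 1 / 1000 = 636.5 kN → 0.75 × 636.5 = 477 kN.
Bearing: edge l_c = 26.5, r_n = 74.73 kN; interior l_c = 58, r_n = 135.4 kN; R_n = 74.73 + 2·135.4 = 345.5 kN → 259 kN.
Block shear: A_gv = 1050, A_nv = 687.5, A_nt = 127.5 mm²; R_n = min(0.6F_uA_nv, 0.6F_yA_gv) + U_bs·F_u·A_nt = 253.8 kN → 190 kN.
Block shear governs: 190 kN.

190 kN (block shear governs)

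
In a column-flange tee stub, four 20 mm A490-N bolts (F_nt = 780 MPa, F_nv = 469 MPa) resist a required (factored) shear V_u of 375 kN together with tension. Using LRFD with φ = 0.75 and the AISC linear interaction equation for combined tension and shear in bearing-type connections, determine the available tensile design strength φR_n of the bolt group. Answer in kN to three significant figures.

A_b = π·20²/4 = 314.2 mm²; f_rv = 375 × 1000 / (4 × 314.2) = 298.4 MPa.
F'_nt = 1.3 F_nt − (F_nt / φF_nv) f_rv = 1.3·780 − (780/(0.75·469))·298.4 = 352.3 MPa, capped at F_nt → F'_nt = 352.3 MPa.
R_n = F'_nt · A_b · n = 352.3 × 314.2 × 4 / 1000 = 442.7 kN.
Design strength φR_n = 0.75 × 442.7 = 332 kN.

332 kN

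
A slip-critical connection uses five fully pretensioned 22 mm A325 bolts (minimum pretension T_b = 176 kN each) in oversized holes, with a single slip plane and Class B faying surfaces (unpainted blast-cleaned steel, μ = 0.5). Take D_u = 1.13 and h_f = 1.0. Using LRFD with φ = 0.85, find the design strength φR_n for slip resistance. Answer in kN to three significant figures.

423 kN

R_n = μ · D_u · h_f · T_b · n_s · n_b = 0.5 × 1.13 × 1.0 × 176 × 1 × 5 = 497.2 kN.
Design strength φR_n = 0.85 × 497.2 = 423 kN.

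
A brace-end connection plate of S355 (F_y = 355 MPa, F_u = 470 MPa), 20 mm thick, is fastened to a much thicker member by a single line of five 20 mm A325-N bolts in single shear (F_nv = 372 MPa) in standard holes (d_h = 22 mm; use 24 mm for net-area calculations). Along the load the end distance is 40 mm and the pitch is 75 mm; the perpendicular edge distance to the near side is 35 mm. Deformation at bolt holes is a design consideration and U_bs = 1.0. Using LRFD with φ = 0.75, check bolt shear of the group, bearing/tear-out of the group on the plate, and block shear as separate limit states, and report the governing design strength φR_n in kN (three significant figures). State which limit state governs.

Bolt shear: A_b = π·20²/4 = 314.2 mm²; R_n = 372 × 314.2 × 5 × 1 / 1000 = 584.3 kN → 0.75 × 584.3 = 438 kN.
Bearing: edge l_c = 29, r_n = 327.1 kN; interior l_c = 53, r_n = 451.2 kN; R_n = 327.1 + 4·451.2 = 2132 kN → 1600 kN.
Block shear: A_gv = 6800, A_nv = 4640, A_nt = 460 mm²; R_n = min(0.6F_uA_nv, 0.6F_yA_gv) + U_bs·F_u·A_nt = 1525 kN → 1140 kN.
Bolt shear governs: 438 kN.

438 kN (bolt shear governs)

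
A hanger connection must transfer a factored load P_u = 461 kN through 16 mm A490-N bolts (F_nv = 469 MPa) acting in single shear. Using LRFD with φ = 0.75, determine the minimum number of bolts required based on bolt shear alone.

A_b = π·16²/4 = 201.1 mm².
Per-bolt design strength φR_n = 0.75 × 469 × 201.1 × 1 / 1000 = 70.72 kN.
n ≥ 461 / 70.72 = 6.518 → use 7 bolts.

7 bolts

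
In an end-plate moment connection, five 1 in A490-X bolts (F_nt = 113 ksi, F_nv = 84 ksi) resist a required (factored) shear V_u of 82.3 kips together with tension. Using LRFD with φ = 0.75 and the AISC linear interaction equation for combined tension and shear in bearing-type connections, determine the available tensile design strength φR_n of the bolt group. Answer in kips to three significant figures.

A_b = π·1²/4 = 0.7854 in²; f_rv = 82.3 / (5 × 0.7854) = 20.96 ksi.
F'_nt = 1.3 F_nt − (F_nt / φF_nv) f_rv = 1.3·113 − (113/(0.75·84))·20.96 = 109.3 ksi, capped at F_nt → F'_nt = 109.3 ksi.
R_n = F'_nt · A_b · n = 109.3 × 0.7854 × 5 = 429.3 kips.
Design strength φR_n = 0.75 × 429.3 = 322 kips.

322 kips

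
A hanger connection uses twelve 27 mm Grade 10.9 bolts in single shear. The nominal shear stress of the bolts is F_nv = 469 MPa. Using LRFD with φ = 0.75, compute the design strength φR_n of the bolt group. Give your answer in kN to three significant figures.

A_b = π × 27² / 4 = 572.6 mm².
R_n = F_nv · A_b · n · n_s = 469 × 572.6 × 12 × 1 / 1000 = 3222 kN.
Design strength φR_n = 0.75 × 3222 = 2420 kN.

2420 kN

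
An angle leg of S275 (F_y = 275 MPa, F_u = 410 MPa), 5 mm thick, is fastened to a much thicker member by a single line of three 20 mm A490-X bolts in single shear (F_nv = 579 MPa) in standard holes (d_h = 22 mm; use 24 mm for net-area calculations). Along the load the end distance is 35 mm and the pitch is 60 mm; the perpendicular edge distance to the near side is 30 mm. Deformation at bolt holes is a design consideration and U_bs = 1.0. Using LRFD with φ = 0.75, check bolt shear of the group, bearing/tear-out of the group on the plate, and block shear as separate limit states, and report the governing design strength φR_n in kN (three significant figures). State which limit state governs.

115 kN (block shear governs)

Bolt shear: A_b = π·20²/4 = 314.2 mm²; R_n = 579 × 314.2 × 3 × 1 / 1000 = 545.7 kN → 0.75 × 545.7 = 409 kN.
Bearing: edge l_c = 24, r_n = 59.04 kN; interior l_c = 38, r_n = 93.48 kN; R_n = 59.04 + 2·93.48 = 246 kN → 184 kN.
Block shear: A_gv = 775, A_nv = 475, A_nt = 90 mm²; R_n = min(0.6F_uA_nv, 0.6F_yA_gv) + U_bs·F_u·A_nt = 153.8 kN → 115 kN.
Block shear governs: 115 kN.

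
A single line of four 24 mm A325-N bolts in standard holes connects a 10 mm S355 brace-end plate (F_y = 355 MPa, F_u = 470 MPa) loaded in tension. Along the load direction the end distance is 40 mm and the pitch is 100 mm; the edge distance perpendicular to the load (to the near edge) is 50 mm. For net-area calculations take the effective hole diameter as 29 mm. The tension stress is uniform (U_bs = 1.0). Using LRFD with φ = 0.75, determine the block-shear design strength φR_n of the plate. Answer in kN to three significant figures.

630 kN

Shear plane L_v = 40 + 3·100 = 340 mm; A_gv = 340 × 10 = 3400 mm².
A_nv = (340 − 3.5·29) × 10 = 2385 mm².
A_nt = (50 − 0.5·29) × 10 = 355 mm².
0.6 F_u A_nv = 672.6 kN; 0.6 F_y A_gv = 724.2 kN → shear rupture governs the shear term.
R_n = 672.6 + 1.0 × 470 × 355 / 1000 = 839.4 kN.
Design strength φR_n = 0.75 × 839.4 = 630 kN.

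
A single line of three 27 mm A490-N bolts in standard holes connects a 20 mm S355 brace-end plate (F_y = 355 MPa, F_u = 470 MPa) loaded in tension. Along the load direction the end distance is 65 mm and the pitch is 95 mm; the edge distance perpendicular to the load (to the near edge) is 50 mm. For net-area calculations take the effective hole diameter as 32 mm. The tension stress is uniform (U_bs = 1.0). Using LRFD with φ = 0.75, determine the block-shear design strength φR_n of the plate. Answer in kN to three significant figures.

980 kN

Shear plane L_v = 65 + 2·95 = 255 mm; A_gv = 255 × 20 = 5100 mm².
A_nv = (255 − 2.5·32) × 20 = 3500 mm².
A_nt = (50 − 0.5·32) × 20 = 680 mm².
0.6 F_u A_nv = 987 kN; 0.6 F_y A_gv = 1086 kN → shear rupture governs the shear term.
R_n = 987 + 1.0 × 470 × 680 / 1000 = 1307 kN.
Design strength φR_n = 0.75 × 1307 = 980 kN.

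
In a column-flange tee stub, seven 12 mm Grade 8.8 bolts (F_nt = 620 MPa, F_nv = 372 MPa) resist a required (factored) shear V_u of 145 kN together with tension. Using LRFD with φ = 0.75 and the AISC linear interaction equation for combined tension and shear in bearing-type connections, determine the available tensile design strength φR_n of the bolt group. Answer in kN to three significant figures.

A_b = π·12²/4 = 113.1 mm²; f_rv = 145 × 1000 / (7 × 113.1) = 183.2 MPa.
F'_nt = 1.3 F_nt − (F_nt / φF_nv) f_rv = 1.3·620 − (620/(0.75·372))·183.2 = 399 MPa, capped at F_nt → F'_nt = 399 MPa.
R_n = F'_nt · A_b · n = 399 × 113.1 × 7 / 1000 = 315.9 kN.
Design strength φR_n = 0.75 × 315.9 = 237 kN.

237 kN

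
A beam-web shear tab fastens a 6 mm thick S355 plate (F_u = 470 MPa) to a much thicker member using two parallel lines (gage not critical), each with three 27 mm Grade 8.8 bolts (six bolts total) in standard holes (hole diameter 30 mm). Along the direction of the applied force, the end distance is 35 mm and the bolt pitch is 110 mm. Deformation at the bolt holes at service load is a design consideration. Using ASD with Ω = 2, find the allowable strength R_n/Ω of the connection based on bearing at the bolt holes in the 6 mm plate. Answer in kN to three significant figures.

433 kN

Per bolt r_n = 1.2 l_c t F_u ≤ 2.4 d t F_u; upper limit = 2.4 × 27 × 6 × 470 / 1000 = 182.7 kN.
Edge bolt: l_c = 35 − 30/2 = 20 mm → 1.2 × 20 × 6 × 470 / 1000 = 67.68 → r_n = 67.68 kN.
Interior bolts: l_c = 110 − 30 = 80 mm → 1.2 × 80 × 6 × 470 / 1000 = 270.7 → r_n = 182.7 kN.
R_n = 2 × 67.68 + 4 × 182.7 = 866.3 kN.
Allowable strength R_n/Ω = 866.3 / 2 = 433 kN.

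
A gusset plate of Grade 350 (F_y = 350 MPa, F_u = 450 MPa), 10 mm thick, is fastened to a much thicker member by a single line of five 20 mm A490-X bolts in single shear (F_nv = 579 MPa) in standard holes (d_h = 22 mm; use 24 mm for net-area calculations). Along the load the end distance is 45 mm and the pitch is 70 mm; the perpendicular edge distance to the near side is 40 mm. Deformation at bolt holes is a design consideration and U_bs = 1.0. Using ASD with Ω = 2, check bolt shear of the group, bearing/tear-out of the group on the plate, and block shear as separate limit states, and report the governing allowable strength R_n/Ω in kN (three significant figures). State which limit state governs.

356 kN (block shear governs)

Bolt shear: A_b = π·20²/4 = 314.2 mm²; R_n = 579 × 314.2 × 5 × 1 / 1000 = 909.5 kN → 909.5 / 2 = 455 kN.
Bearing: edge l_c = 34, r_n = 183.6 kN; interior l_c = 48, r_n = 216 kN; R_n = 183.6 + 4·216 = 1048 kN → 524 kN.
Block shear: A_gv = 3250, A_nv = 2170, A_nt = 280 mm²; R_n = min(0.6F_uA_nv, 0.6F_yA_gv) + U_bs·F_u·A_nt = 711.9 kN → 356 kN.
Block shear governs: 356 kN.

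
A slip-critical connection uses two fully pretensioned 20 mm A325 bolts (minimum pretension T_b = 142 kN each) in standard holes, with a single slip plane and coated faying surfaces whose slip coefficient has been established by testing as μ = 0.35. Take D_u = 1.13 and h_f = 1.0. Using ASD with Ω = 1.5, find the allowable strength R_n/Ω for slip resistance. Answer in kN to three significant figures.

R_n = μ · D_u · h_f · T_b · n_s · n_b = 0.35 × 1.13 × 1.0 × 142 × 1 × 2 = 112.3 kN.
Allowable strength R_n/Ω = 112.3 / 1.5 = 74.9 kN.

74.9 kN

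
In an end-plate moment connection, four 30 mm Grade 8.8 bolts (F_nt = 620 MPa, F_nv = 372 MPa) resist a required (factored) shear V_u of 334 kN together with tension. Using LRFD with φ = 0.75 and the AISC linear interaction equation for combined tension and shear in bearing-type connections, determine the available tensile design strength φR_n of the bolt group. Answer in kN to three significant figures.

A_b = π·30²/4 = 706.9 mm²; f_rv = 334 × 1000 / (4 × 706.9) = 118.1 MPa.
F'_nt = 1.3 F_nt − (F_nt / φF_nv) f_rv = 1.3·620 − (620/(0.75·372))·118.1 = 543.5 MPa, capped at F_nt → F'_nt = 543.5 MPa.
R_n = F'_nt · A_b · n = 543.5 × 706.9 × 4 / 1000 = 1537 kN.
Design strength φR_n = 0.75 × 1537 = 1150 kN.

1150 kN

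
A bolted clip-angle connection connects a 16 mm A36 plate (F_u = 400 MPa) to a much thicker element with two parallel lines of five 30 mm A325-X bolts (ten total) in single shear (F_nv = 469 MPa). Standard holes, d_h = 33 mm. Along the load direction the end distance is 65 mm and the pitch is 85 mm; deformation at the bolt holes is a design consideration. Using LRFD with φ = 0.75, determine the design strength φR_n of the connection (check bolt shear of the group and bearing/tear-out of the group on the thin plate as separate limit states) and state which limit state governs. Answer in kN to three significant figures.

Bolt shear: A_b = π·30²/4 = 706.9 mm²; R_n = 469 × 706.9 × 10 × 1 / 1000 = 3315 kN → 0.75 × 3315 = 2490 kN.
Bearing (1.2 l_c t F_u ≤ 2.4 d t F_u): upper limit = 2.4·30·16·400 / 1000 = 460.8 kN.
  Edge l_c = 65 − 33/2 = 48.5 → r_n = 372.5 kN; interior l_c = 85 − 33 = 52 → r_n = 399.4 kN.
  R_n,bearing = 2·372.5 + 8·399.4 = 3940 kN → 0.75 × 3940 = 2950 kN.
Bolt shear governs: 2490 kN.

2490 kN (bolt shear governs)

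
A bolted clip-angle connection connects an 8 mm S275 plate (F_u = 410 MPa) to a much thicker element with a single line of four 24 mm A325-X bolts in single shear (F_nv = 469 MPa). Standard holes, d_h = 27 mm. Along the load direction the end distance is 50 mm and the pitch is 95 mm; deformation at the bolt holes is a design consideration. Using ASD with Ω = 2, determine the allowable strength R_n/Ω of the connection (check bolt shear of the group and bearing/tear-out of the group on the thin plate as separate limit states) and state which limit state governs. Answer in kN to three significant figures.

Bolt shear: A_b = π·24²/4 = 452.4 mm²; R_n = 469 × 452.4 × 4 × 1 / 1000 = 848.7 kN → 848.7 / 2 = 424 kN.
Bearing (1.2 l_c t F_u ≤ 2.4 d t F_u): upper limit = 2.4·24·8·410 / 1000 = 188.9 kN.
  Edge l_c = 50 − 27/2 = 36.5 → r_n = 143.7 kN; interior l_c = 95 − 27 = 68 → r_n = 188.9 kN.
  R_n,bearing = 1·143.7 + 3·188.9 = 710.4 kN → 710.4 / 2 = 355 kN.
Bearing governs: 355 kN.

355 kN (bearing governs)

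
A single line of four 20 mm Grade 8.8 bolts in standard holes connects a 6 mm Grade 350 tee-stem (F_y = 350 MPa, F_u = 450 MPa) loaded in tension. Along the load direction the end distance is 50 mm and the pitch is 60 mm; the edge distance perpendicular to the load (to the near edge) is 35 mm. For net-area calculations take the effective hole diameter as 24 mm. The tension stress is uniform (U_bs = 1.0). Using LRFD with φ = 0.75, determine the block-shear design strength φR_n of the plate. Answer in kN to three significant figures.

Shear plane L_v = 50 + 3·60 = 230 mm; A_gv = 230 × 6 = 1380 mm².
A_nv = (230 − 3.5·24) × 6 = 876 mm².
A_nt = (35 − 0.5·24) × 6 = 138 mm².
0.6 F_u A_nv = 236.5 kN; 0.6 F_y A_gv = 289.8 kN → shear rupture governs the shear term.
R_n = 236.5 + 1.0 × 450 × 138 / 1000 = 298.6 kN.
Design strength φR_n = 0.75 × 298.6 = 224 kN.

224 kN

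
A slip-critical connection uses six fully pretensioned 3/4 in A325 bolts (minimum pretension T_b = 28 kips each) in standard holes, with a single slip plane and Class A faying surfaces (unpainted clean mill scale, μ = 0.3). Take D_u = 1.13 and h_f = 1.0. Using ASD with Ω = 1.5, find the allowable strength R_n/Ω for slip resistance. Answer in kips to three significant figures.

38 kips

R_n = μ · D_u · h_f · T_b · n_s · n_b = 0.3 × 1.13 × 1.0 × 28 × 1 × 6 = 56.95 kips.
Allowable strength R_n/Ω = 56.95 / 1.5 = 38 kips.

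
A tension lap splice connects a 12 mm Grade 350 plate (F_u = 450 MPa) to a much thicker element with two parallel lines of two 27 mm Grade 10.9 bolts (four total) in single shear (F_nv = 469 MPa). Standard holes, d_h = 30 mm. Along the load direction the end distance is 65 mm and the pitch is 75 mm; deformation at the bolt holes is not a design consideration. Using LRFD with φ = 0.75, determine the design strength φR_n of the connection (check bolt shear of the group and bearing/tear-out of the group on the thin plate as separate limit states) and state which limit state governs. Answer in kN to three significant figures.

Bolt shear: A_b = π·27²/4 = 572.6 mm²; R_n = 469 × 572.6 × 4 × 1 / 1000 = 1074 kN → 0.75 × 1074 = 806 kN.
Bearing (1.5 l_c t F_u ≤ 3.0 d t F_u): upper limit = 3.0·27·12·450 / 1000 = 437.4 kN.
  Edge l_c = 65 − 30/2 = 50 → r_n = 405 kN; interior l_c = 75 − 30 = 45 → r_n = 364.5 kN.
  R_n,bearing = 2·405 + 2·364.5 = 1539 kN → 0.75 × 1539 = 1150 kN.
Bolt shear governs: 806 kN.

806 kN (bolt shear governs)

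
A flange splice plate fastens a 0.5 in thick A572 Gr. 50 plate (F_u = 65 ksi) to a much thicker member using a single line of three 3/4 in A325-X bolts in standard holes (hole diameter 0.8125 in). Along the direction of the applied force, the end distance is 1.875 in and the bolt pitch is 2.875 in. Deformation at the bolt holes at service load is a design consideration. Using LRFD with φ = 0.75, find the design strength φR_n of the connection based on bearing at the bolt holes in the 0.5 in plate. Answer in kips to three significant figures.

131 kips

Per bolt r_n = 1.2 l_c t F_u ≤ 2.4 d t F_u; upper limit = 2.4 × 0.75 × 0.5 × 65 = 58.5 kips.
Edge bolt: l_c = 1.875 − 0.8125/2 = 1.469 in → 1.2 × 1.469 × 0.5 × 65 = 57.28 → r_n = 57.28 kips.
Interior bolts: l_c = 2.875 − 0.8125 = 2.062 in → 1.2 × 2.062 × 0.5 × 65 = 80.44 → r_n = 58.5 kips.
R_n = 1 × 57.28 + 2 × 58.5 = 174.3 kips.
Design strength φR_n = 0.75 × 174.3 = 131 kips.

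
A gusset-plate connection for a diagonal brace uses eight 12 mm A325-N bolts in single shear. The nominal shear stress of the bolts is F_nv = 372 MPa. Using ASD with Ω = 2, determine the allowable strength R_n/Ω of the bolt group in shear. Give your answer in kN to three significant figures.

168 kN

A_b = π × 12² / 4 = 113.1 mm².
R_n = F_nv · A_b · n · n_s = 372 × 113.1 × 8 × 1 / 1000 = 336.6 kN.
Allowable strength R_n/Ω = 336.6 / 2 = 168 kN.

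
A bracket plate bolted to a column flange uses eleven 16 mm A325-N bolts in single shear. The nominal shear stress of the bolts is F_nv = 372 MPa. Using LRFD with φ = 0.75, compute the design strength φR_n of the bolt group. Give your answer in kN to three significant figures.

617 kN

A_b = π × 16² / 4 = 201.1 mm².
R_n = F_nv · A_b · n · n_s = 372 × 201.1 × 11 × 1 / 1000 = 822.7 kN.
Design strength φR_n = 0.75 × 822.7 = 617 kN.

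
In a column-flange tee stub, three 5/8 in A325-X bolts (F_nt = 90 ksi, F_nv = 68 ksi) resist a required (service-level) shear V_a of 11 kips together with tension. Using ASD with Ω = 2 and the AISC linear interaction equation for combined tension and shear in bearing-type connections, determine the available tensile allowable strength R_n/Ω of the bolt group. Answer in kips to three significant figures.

A_b = π·0.625²/4 = 0.3068 in²; f_rv = 11 / (3 × 0.3068) = 11.95 ksi.
F'_nt = 1.3 F_nt − (Ω F_nt / F_nv) f_rv = 1.3·90 − (2·90/68)·11.95 = 85.36 ksi, capped at F_nt → F'_nt = 85.36 ksi.
R_n = F'_nt · A_b · n = 85.36 × 0.3068 × 3 = 78.57 kips.
Allowable strength R_n/Ω = 78.57 / 2 = 39.3 kips.

39.3 kips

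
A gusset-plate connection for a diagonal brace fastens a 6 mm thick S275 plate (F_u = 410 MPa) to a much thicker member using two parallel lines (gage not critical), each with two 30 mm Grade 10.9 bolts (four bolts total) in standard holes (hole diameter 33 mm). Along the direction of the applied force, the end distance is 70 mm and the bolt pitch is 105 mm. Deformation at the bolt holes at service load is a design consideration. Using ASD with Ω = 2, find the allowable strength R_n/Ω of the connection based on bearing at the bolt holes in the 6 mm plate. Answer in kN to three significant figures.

335 kN

Per bolt r_n = 1.2 l_c t F_u ≤ 2.4 d t F_u; upper limit = 2.4 × 30 × 6 × 410 / 1000 = 177.1 kN.
Edge bolt: l_c = 70 − 33/2 = 53.5 mm → 1.2 × 53.5 × 6 × 410 / 1000 = 157.9 → r_n = 157.9 kN.
Interior bolts: l_c = 105 − 33 = 72 mm → 1.2 × 72 × 6 × 410 / 1000 = 212.5 → r_n = 177.1 kN.
R_n = 2 × 157.9 + 2 × 177.1 = 670.1 kN.
Allowable strength R_n/Ω = 670.1 / 2 = 335 kN.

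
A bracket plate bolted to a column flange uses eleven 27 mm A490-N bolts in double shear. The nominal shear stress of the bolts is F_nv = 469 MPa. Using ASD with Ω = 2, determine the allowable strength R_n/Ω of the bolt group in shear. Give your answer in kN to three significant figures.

2950 kN

A_b = π × 27² / 4 = 572.6 mm².
R_n = F_nv · A_b · n · n_s = 469 × 572.6 × 11 × 2 / 1000 = 5908 kN.
Allowable strength R_n/Ω = 5908 / 2 = 2950 kN.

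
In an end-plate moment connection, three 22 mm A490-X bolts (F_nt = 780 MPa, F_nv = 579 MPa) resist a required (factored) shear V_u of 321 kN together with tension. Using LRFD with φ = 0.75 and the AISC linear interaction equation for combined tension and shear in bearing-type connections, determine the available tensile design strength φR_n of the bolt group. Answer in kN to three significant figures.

435 kN

A_b = π·22²/4 = 380.1 mm²; f_rv = 321 × 1000 / (3 × 380.1) = 281.5 MPa.
F'_nt = 1.3 F_nt − (F_nt / φF_nv) f_rv = 1.3·780 − (780/(0.75·579))·281.5 = 508.4 MPa, capped at F_nt → F'_nt = 508.4 MPa.
R_n = F'_nt · A_b · n = 508.4 × 380.1 × 3 / 1000 = 579.8 kN.
Design strength φR_n = 0.75 × 579.8 = 435 kN.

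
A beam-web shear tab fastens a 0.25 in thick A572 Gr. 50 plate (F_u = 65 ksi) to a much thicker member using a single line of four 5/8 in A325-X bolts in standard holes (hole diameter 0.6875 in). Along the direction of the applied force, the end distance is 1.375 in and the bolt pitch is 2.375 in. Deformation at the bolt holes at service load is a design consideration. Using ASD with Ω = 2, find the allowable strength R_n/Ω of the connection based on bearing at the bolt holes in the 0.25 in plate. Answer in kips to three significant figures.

46.6 kips

Per bolt r_n = 1.2 l_c t F_u ≤ 2.4 d t F_u; upper limit = 2.4 × 0.625 × 0.25 × 65 = 24.38 kips.
Edge bolt: l_c = 1.375 − 0.6875/2 = 1.031 in → 1.2 × 1.031 × 0.25 × 65 = 20.11 → r_n = 20.11 kips.
Interior bolts: l_c = 2.375 − 0.6875 = 1.688 in → 1.2 × 1.688 × 0.25 × 65 = 32.91 → r_n = 24.38 kips.
R_n = 1 × 20.11 + 3 × 24.38 = 93.23 kips.
Allowable strength R_n/Ω = 93.23 / 2 = 46.6 kips.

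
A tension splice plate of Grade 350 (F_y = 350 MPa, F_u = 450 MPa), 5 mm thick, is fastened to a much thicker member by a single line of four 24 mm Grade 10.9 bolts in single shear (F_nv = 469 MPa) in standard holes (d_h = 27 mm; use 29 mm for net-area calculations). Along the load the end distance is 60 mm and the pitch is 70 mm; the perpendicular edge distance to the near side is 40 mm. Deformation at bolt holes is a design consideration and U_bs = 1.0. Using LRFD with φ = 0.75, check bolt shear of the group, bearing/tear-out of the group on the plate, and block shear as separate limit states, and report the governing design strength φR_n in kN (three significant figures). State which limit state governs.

Bolt shear: A_b = π·24²/4 = 452.4 mm²; R_n = 469 × 452.4 × 4 × 1 / 1000 = 848.7 kN → 0.75 × 848.7 = 637 kN.
Bearing: edge l_c = 46.5, r_n = 125.5 kN; interior l_c = 43, r_n = 116.1 kN; R_n = 125.5 + 3·116.1 = 473.9 kN → 355 kN.
Block shear: A_gv = 1350, A_nv = 842.5, A_nt = 127.5 mm²; R_n = min(0.6F_uA_nv, 0.6F_yA_gv) + U_bs·F_u·A_nt = 284.9 kN → 214 kN.
Block shear governs: 214 kN.

214 kN (block shear governs)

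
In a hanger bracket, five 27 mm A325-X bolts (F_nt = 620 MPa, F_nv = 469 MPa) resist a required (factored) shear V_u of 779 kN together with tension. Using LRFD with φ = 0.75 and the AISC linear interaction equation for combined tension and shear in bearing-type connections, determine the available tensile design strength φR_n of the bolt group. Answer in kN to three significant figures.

701 kN

A_b = π·27²/4 = 572.6 mm²; f_rv = 779 × 1000 / (5 × 572.6) = 272.1 MPa.
F'_nt = 1.3 F_nt − (F_nt / φF_nv) f_rv = 1.3·620 − (620/(0.75·469))·272.1 = 326.4 MPa, capped at F_nt → F'_nt = 326.4 MPa.
R_n = F'_nt · A_b · n = 326.4 × 572.6 × 5 / 1000 = 934.3 kN.
Design strength φR_n = 0.75 × 934.3 = 701 kN.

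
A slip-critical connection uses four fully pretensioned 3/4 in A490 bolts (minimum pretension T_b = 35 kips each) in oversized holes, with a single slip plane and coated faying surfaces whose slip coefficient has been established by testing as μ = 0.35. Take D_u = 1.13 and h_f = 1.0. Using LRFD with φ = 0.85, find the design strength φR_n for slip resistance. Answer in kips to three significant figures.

47.1 kips

R_n = μ · D_u · h_f · T_b · n_s · n_b = 0.35 × 1.13 × 1.0 × 35 × 1 × 4 = 55.37 kips.
Design strength φR_n = 0.85 × 55.37 = 47.1 kips.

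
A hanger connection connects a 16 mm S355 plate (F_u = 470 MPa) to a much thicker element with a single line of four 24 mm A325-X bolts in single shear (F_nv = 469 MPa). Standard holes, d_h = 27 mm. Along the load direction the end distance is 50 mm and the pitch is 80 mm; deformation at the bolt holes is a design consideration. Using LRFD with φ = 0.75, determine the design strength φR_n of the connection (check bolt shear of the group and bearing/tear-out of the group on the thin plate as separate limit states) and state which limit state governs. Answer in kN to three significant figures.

637 kN (bolt shear governs)

Bolt shear: A_b = π·24²/4 = 452.4 mm²; R_n = 469 × 452.4 × 4 × 1 / 1000 = 848.7 kN → 0.75 × 848.7 = 637 kN.
Bearing (1.2 l_c t F_u ≤ 2.4 d t F_u): upper limit = 2.4·24·16·470 / 1000 = 433.2 kN.
  Edge l_c = 50 − 27/2 = 36.5 → r_n = 329.4 kN; interior l_c = 80 − 27 = 53 → r_n = 433.2 kN.
  R_n,bearing = 1·329.4 + 3·433.2 = 1629 kN → 0.75 × 1629 = 1220 kN.
Bolt shear governs: 637 kN.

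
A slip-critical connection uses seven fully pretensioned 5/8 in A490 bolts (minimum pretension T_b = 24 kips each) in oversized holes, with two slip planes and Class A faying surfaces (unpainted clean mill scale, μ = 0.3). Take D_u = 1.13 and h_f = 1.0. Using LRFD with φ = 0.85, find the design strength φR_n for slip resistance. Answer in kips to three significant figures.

96.8 kips

R_n = μ · D_u · h_f · T_b · n_s · n_b = 0.3 × 1.13 × 1.0 × 24 × 2 × 7 = 113.9 kips.
Design strength φR_n = 0.85 × 113.9 = 96.8 kips.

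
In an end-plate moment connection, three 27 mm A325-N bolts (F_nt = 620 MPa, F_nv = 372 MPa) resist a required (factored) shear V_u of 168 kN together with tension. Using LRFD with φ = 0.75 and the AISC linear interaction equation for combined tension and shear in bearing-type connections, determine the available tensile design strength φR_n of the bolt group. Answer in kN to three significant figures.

A_b = π·27²/4 = 572.6 mm²; f_rv = 168 × 1000 / (3 × 572.6) = 97.81 MPa.
F'_nt = 1.3 F_nt − (F_nt / φF_nv) f_rv = 1.3·620 − (620/(0.75·372))·97.81 = 588.7 MPa, capped at F_nt → F'_nt = 588.7 MPa.
R_n = F'_nt · A_b · n = 588.7 × 572.6 × 3 / 1000 = 1011 kN.
Design strength φR_n = 0.75 × 1011 = 758 kN.

758 kN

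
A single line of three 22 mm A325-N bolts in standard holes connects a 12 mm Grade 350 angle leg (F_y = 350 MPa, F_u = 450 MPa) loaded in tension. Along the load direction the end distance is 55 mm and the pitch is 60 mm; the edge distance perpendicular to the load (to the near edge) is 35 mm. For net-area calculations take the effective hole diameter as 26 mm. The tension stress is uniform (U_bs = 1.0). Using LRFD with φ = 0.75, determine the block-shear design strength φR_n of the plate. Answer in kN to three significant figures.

Shear plane L_v = 55 + 2·60 = 175 mm; A_gv = 175 × 12 = 2100 mm².
A_nv = (175 − 2.5·26) × 12 = 1320 mm².
A_nt = (35 − 0.5·26) × 12 = 264 mm².
0.6 F_u A_nv = 356.4 kN; 0.6 F_y A_gv = 441 kN → shear rupture governs the shear term.
R_n = 356.4 + 1.0 × 450 × 264 / 1000 = 475.2 kN.
Design strength φR_n = 0.75 × 475.2 = 356 kN.

356 kN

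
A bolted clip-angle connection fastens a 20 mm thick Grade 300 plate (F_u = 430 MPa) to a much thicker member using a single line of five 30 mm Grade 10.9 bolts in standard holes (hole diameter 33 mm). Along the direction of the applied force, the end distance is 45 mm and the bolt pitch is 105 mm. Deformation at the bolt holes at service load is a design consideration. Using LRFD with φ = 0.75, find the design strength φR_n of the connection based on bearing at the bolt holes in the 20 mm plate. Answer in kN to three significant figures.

2080 kN

Per bolt r_n = 1.2 l_c t F_u ≤ 2.4 d t F_u; upper limit = 2.4 × 30 × 20 × 430 / 1000 = 619.2 kN.
Edge bolt: l_c = 45 − 33/2 = 28.5 mm → 1.2 × 28.5 × 20 × 430 / 1000 = 294.1 → r_n = 294.1 kN.
Interior bolts: l_c = 105 − 33 = 72 mm → 1.2 × 72 × 20 × 430 / 1000 = 743 → r_n = 619.2 kN.
R_n = 1 × 294.1 + 4 × 619.2 = 2771 kN.
Design strength φR_n = 0.75 × 2771 = 2080 kN.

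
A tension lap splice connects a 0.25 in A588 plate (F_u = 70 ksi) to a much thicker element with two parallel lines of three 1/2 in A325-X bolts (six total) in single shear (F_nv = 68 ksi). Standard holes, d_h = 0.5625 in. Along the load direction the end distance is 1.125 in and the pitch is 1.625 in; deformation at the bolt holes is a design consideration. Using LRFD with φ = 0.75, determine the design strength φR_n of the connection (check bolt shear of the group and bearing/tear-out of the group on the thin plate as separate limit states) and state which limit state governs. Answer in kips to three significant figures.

Bolt shear: A_b = π·0.5²/4 = 0.1963 in²; R_n = 68 × 0.1963 × 6 × 1 = 80.11 kips → 0.75 × 80.11 = 60.1 kips.
Bearing (1.2 l_c t F_u ≤ 2.4 d t F_u): upper limit = 2.4·0.5·0.25·70 = 21 kips.
  Edge l_c = 1.125 − 0.5625/2 = 0.8438 → r_n = 17.72 kips; interior l_c = 1.625 − 0.5625 = 1.062 → r_n = 21 kips.
  R_n,bearing = 2·17.72 + 4·21 = 119.4 kips → 0.75 × 119.4 = 89.6 kips.
Bolt shear governs: 60.1 kips.

60.1 kips (bolt shear governs)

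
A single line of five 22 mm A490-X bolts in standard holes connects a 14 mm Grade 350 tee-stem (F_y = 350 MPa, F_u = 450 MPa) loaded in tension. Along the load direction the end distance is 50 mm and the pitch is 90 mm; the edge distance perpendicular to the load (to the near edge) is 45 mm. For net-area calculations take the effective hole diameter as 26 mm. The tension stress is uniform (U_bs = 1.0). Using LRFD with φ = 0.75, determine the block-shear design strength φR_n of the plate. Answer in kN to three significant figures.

982 kN

Shear plane L_v = 50 + 4·90 = 410 mm; A_gv = 410 × 14 = 5740 mm².
A_nv = (410 − 4.5·26) × 14 = 4102 mm².
A_nt = (45 − 0.5·26) × 14 = 448 mm².
0.6 F_u A_nv = 1108 kN; 0.6 F_y A_gv = 1205 kN → shear rupture governs the shear term.
R_n = 1108 + 1.0 × 450 × 448 / 1000 = 1309 kN.
Design strength φR_n = 0.75 × 1309 = 982 kN.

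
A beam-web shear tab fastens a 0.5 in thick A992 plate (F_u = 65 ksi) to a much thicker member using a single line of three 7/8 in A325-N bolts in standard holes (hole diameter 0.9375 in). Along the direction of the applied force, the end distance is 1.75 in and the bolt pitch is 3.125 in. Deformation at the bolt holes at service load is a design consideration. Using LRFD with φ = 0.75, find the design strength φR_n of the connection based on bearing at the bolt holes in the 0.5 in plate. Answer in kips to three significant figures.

140 kips

Per bolt r_n = 1.2 l_c t F_u ≤ 2.4 d t F_u; upper limit = 2.4 × 0.875 × 0.5 × 65 = 68.25 kips.
Edge bolt: l_c = 1.75 − 0.9375/2 = 1.281 in → 1.2 × 1.281 × 0.5 × 65 = 49.97 → r_n = 49.97 kips.
Interior bolts: l_c = 3.125 − 0.9375 = 2.188 in → 1.2 × 2.188 × 0.5 × 65 = 85.31 → r_n = 68.25 kips.
R_n = 1 × 49.97 + 2 × 68.25 = 186.5 kips.
Design strength φR_n = 0.75 × 186.5 = 140 kips.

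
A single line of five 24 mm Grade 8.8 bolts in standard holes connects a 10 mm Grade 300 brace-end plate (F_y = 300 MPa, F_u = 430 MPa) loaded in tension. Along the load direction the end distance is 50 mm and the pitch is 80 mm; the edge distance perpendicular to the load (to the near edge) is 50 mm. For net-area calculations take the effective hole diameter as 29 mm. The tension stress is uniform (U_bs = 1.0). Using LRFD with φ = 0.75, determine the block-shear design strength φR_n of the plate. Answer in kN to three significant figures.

578 kN

Shear plane L_v = 50 + 4·80 = 370 mm; A_gv = 370 × 10 = 3700 mm².
A_nv = (370 − 4.5·29) × 10 = 2395 mm².
A_nt = (50 − 0.5·29) × 10 = 355 mm².
0.6 F_u A_nv = 617.9 kN; 0.6 F_y A_gv = 666 kN → shear rupture governs the shear term.
R_n = 617.9 + 1.0 × 430 × 355 / 1000 = 770.6 kN.
Design strength φR_n = 0.75 × 770.6 = 578 kN.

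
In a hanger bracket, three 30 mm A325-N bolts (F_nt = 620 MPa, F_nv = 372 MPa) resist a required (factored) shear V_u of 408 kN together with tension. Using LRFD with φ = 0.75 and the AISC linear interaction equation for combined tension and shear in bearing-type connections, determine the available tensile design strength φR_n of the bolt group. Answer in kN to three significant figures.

A_b = π·30²/4 = 706.9 mm²; f_rv = 408 × 1000 / (3 × 706.9) = 192.4 MPa.
F'_nt = 1.3 F_nt − (F_nt / φF_nv) f_rv = 1.3·620 − (620/(0.75·372))·192.4 = 378.4 MPa, capped at F_nt → F'_nt = 378.4 MPa.
R_n = F'_nt · A_b · n = 378.4 × 706.9 × 3 / 1000 = 802.5 kN.
Design strength φR_n = 0.75 × 802.5 = 602 kN.

602 kN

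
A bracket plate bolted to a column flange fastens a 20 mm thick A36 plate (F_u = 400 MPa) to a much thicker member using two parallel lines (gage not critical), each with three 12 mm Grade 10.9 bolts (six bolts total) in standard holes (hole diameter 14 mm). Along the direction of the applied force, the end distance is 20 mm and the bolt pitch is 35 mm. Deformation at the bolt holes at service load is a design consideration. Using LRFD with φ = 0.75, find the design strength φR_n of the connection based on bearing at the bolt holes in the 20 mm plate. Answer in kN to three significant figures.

Per bolt r_n = 1.2 l_c t F_u ≤ 2.4 d t F_u; upper limit = 2.4 × 12 × 20 × 400 / 1000 = 230.4 kN.
Edge bolt: l_c = 20 − 14/2 = 13 mm → 1.2 × 13 × 20 × 400 / 1000 = 124.8 → r_n = 124.8 kN.
Interior bolts: l_c = 35 − 14 = 21 mm → 1.2 × 21 × 20 × 400 / 1000 = 201.6 → r_n = 201.6 kN.
R_n = 2 × 124.8 + 4 × 201.6 = 1056 kN.
Design strength φR_n = 0.75 × 1056 = 792 kN.

792 kN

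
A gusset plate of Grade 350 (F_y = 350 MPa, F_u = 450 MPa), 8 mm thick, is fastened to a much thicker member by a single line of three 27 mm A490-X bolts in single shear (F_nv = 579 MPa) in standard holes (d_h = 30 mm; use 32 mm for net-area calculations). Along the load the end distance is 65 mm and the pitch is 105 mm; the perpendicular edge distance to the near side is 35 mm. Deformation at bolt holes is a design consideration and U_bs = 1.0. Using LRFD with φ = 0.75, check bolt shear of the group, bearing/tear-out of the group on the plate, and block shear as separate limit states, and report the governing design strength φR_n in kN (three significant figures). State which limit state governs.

367 kN (block shear governs)

Bolt shear: A_b = π·27²/4 = 572.6 mm²; R_n = 579 × 572.6 × 3 × 1 / 1000 = 994.5 kN → 0.75 × 994.5 = 746 kN.
Bearing: edge l_c = 50, r_n = 216 kN; interior l_c = 75, r_n = 233.3 kN; R_n = 216 + 2·233.3 = 682.6 kN → 512 kN.
Block shear: A_gv = 2200, A_nv = 1560, A_nt = 152 mm²; R_n = min(0.6F_uA_nv, 0.6F_yA_gv) + U_bs·F_u·A_nt = 489.6 kN → 367 kN.
Block shear governs: 367 kN.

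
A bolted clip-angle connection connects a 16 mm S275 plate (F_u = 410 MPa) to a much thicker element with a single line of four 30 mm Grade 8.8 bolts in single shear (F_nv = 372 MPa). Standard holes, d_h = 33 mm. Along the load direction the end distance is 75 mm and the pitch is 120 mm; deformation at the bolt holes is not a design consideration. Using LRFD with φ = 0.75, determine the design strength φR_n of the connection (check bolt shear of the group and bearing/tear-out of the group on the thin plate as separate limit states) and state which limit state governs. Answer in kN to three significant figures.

Bolt shear: A_b = π·30²/4 = 706.9 mm²; R_n = 372 × 706.9 × 4 × 1 / 1000 = 1052 kN → 0.75 × 1052 = 789 kN.
Bearing (1.5 l_c t F_u ≤ 3.0 d t F_u): upper limit = 3.0·30·16·410 / 1000 = 590.4 kN.
  Edge l_c = 75 − 33/2 = 58.5 → r_n = 575.6 kN; interior l_c = 120 − 33 = 87 → r_n = 590.4 kN.
  R_n,bearing = 1·575.6 + 3·590.4 = 2347 kN → 0.75 × 2347 = 1760 kN.
Bolt shear governs: 789 kN.

789 kN (bolt shear governs)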